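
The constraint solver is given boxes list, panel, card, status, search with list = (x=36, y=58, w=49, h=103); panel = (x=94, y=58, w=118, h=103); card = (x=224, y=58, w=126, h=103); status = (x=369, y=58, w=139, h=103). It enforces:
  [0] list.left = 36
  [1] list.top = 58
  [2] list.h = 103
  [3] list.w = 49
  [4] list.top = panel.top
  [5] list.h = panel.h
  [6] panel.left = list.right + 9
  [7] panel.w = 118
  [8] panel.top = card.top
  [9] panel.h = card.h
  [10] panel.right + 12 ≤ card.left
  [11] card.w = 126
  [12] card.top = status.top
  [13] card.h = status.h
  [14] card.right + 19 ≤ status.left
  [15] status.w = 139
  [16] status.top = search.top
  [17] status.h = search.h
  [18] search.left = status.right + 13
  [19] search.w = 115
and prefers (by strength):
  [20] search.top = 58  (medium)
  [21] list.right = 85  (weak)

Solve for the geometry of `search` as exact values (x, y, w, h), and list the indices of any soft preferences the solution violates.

search = (x=521, y=58, w=115, h=103)
violated soft preferences: none

1. search.y = 58  [status.top = search.top]
2. search.h = 103  [status.h = search.h]
3. search.x = 521  [search.left = status.right + 13]
4. search.w = 115  [search.w = 115]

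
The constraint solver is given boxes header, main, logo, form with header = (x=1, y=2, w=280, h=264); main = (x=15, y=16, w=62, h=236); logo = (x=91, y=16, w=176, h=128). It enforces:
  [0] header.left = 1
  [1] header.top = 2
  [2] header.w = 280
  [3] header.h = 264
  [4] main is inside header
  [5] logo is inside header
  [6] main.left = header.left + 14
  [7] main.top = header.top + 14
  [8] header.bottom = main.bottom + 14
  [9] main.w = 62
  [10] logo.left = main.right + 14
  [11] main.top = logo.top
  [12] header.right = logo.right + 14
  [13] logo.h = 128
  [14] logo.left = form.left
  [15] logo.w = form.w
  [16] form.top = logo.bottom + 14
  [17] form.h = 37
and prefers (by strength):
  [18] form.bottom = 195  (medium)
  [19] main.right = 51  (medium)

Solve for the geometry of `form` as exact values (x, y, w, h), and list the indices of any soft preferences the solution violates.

form = (x=91, y=158, w=176, h=37)
violated soft preferences: 19

1. form.x = 91  [logo.left = form.left]
2. form.w = 176  [logo.w = form.w]
3. form.y = 158  [form.top = logo.bottom + 14]
4. form.h = 37  [form.h = 37]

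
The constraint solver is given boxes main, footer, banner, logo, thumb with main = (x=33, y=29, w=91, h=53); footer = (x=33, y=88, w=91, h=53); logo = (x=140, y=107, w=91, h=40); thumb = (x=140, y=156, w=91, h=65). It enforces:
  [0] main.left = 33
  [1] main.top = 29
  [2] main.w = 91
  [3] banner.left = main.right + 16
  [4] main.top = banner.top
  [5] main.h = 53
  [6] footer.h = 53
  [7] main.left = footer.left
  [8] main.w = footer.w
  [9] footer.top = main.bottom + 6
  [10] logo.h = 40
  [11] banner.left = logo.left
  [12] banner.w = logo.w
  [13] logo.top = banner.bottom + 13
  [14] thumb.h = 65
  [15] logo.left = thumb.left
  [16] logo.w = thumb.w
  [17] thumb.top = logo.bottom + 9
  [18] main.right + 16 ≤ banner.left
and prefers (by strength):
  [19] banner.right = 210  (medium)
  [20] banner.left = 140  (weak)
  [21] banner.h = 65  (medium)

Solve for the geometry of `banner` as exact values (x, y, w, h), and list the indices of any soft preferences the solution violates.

1. banner.x = 140  [banner.left = main.right + 16]
2. banner.y = 29  [main.top = banner.top]
3. banner.w = 91  [banner.w = logo.w]
4. banner.h = 65  [logo.top = banner.bottom + 13]

banner = (x=140, y=29, w=91, h=65)
violated soft preferences: 19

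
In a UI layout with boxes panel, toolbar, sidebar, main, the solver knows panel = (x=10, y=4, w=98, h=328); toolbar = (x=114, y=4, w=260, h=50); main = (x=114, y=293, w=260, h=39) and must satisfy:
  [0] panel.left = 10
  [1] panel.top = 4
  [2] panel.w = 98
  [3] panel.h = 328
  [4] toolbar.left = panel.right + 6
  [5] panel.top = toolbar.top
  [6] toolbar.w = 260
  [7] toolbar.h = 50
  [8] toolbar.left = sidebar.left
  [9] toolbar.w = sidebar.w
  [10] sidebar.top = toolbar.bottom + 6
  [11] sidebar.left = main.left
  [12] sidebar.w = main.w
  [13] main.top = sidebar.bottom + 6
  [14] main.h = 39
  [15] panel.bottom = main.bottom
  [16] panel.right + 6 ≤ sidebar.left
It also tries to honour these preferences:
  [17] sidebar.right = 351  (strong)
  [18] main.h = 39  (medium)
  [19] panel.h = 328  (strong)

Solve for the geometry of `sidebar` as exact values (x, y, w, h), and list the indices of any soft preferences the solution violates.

1. sidebar.x = 114  [toolbar.left = sidebar.left]
2. sidebar.w = 260  [toolbar.w = sidebar.w]
3. sidebar.y = 60  [sidebar.top = toolbar.bottom + 6]
4. sidebar.h = 227  [main.top = sidebar.bottom + 6]

sidebar = (x=114, y=60, w=260, h=227)
violated soft preferences: 17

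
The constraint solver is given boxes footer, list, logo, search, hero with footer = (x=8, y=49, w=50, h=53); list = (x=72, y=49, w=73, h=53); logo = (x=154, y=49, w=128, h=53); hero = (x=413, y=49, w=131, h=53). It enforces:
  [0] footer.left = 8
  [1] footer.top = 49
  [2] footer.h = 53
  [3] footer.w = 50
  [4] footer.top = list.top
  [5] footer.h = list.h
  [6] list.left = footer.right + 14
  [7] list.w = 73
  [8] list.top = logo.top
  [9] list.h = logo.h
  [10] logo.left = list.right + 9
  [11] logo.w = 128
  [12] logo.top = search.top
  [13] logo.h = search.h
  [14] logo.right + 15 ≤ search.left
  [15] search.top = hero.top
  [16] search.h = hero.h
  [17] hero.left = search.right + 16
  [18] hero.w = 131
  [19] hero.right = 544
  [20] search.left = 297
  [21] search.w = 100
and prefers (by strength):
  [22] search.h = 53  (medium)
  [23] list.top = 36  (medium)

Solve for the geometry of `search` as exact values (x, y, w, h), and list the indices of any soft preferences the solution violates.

1. search.y = 49  [logo.top = search.top]
2. search.h = 53  [logo.h = search.h]
3. search.x = 297  [search.left = 297]
4. search.w = 100  [search.w = 100]

search = (x=297, y=49, w=100, h=53)
violated soft preferences: 23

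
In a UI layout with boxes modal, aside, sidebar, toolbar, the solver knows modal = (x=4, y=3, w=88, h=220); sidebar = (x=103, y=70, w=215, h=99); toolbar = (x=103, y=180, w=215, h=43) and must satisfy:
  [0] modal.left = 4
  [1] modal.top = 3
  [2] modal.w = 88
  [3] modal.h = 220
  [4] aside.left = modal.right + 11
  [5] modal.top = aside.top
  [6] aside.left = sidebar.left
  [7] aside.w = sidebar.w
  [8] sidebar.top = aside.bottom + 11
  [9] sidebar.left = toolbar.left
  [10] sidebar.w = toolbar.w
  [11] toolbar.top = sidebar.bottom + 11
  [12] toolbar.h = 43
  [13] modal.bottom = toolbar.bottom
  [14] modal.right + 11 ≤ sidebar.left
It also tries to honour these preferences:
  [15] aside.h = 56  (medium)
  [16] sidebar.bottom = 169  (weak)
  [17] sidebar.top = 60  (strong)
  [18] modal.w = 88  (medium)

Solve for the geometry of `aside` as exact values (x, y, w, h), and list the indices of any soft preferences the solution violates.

aside = (x=103, y=3, w=215, h=56)
violated soft preferences: 17

1. aside.x = 103  [aside.left = modal.right + 11]
2. aside.y = 3  [modal.top = aside.top]
3. aside.w = 215  [aside.w = sidebar.w]
4. aside.h = 56  [sidebar.top = aside.bottom + 11]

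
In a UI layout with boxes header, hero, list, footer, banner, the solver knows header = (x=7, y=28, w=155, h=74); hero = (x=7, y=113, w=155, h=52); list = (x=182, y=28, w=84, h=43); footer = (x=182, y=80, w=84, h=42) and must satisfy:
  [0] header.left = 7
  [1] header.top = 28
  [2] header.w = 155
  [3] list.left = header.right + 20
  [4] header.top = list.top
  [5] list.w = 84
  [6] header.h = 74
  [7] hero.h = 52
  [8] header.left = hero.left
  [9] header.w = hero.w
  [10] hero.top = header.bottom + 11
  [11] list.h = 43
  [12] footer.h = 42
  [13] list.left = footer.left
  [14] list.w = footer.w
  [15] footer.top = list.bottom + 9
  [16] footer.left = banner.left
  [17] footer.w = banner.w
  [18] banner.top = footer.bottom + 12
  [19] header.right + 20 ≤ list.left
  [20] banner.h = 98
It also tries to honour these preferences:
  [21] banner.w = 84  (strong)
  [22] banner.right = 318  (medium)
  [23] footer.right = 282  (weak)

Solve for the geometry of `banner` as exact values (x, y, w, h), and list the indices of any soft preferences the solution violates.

banner = (x=182, y=134, w=84, h=98)
violated soft preferences: 22, 23

1. banner.x = 182  [footer.left = banner.left]
2. banner.w = 84  [footer.w = banner.w]
3. banner.y = 134  [banner.top = footer.bottom + 12]
4. banner.h = 98  [banner.h = 98]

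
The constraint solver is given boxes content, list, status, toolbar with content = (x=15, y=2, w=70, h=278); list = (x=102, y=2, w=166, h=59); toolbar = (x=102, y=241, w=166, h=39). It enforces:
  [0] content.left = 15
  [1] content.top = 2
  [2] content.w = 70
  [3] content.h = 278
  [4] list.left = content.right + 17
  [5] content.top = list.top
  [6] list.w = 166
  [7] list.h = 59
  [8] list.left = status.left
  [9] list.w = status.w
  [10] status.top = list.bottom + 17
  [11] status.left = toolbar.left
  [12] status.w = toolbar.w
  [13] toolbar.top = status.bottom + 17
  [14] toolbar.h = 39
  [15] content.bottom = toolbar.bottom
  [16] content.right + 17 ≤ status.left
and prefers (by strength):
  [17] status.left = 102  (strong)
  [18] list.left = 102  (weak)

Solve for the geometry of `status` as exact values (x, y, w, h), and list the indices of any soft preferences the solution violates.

status = (x=102, y=78, w=166, h=146)
violated soft preferences: none

1. status.x = 102  [list.left = status.left]
2. status.w = 166  [list.w = status.w]
3. status.y = 78  [status.top = list.bottom + 17]
4. status.h = 146  [toolbar.top = status.bottom + 17]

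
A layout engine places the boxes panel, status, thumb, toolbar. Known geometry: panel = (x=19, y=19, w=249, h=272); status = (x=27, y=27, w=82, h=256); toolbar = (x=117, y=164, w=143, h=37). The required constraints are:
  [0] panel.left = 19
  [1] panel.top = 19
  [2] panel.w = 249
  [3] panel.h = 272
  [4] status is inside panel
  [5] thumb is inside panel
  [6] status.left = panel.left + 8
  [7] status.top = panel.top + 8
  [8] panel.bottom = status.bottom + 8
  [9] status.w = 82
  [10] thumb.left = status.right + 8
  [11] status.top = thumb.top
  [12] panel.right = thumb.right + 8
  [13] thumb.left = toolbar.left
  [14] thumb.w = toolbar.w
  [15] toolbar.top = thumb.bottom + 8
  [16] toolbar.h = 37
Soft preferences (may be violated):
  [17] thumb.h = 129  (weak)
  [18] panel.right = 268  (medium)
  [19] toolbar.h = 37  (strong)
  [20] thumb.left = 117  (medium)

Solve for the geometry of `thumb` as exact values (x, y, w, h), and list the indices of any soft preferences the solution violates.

1. thumb.x = 117  [thumb.left = status.right + 8]
2. thumb.y = 27  [status.top = thumb.top]
3. thumb.w = 143  [panel.right = thumb.right + 8]
4. thumb.h = 129  [toolbar.top = thumb.bottom + 8]

thumb = (x=117, y=27, w=143, h=129)
violated soft preferences: none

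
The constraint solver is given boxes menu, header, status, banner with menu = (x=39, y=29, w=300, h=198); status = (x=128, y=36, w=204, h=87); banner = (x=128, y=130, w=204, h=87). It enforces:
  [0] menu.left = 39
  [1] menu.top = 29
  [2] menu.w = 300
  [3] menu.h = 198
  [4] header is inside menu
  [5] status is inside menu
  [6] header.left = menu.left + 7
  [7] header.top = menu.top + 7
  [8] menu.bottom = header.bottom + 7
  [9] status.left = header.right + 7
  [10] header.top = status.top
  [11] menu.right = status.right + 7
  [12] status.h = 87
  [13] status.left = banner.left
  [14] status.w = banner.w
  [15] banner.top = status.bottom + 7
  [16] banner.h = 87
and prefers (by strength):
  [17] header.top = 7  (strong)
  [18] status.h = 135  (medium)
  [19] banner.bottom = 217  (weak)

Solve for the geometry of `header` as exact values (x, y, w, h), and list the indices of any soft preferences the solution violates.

header = (x=46, y=36, w=75, h=184)
violated soft preferences: 17, 18

1. header.x = 46  [header.left = menu.left + 7]
2. header.y = 36  [header.top = menu.top + 7]
3. header.h = 184  [menu.bottom = header.bottom + 7]
4. header.w = 75  [status.left = header.right + 7]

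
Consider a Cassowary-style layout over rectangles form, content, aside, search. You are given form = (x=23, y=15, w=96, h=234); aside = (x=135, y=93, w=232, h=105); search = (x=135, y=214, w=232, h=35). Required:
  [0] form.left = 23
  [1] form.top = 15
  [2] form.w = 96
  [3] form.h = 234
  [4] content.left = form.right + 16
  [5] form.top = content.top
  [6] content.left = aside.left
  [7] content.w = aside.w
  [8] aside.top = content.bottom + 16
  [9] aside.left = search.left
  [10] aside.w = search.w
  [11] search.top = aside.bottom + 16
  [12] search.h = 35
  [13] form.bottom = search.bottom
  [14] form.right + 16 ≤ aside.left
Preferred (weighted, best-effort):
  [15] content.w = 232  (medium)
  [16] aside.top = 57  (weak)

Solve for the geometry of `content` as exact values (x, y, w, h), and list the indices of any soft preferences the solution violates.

1. content.x = 135  [content.left = form.right + 16]
2. content.y = 15  [form.top = content.top]
3. content.w = 232  [content.w = aside.w]
4. content.h = 62  [aside.top = content.bottom + 16]

content = (x=135, y=15, w=232, h=62)
violated soft preferences: 16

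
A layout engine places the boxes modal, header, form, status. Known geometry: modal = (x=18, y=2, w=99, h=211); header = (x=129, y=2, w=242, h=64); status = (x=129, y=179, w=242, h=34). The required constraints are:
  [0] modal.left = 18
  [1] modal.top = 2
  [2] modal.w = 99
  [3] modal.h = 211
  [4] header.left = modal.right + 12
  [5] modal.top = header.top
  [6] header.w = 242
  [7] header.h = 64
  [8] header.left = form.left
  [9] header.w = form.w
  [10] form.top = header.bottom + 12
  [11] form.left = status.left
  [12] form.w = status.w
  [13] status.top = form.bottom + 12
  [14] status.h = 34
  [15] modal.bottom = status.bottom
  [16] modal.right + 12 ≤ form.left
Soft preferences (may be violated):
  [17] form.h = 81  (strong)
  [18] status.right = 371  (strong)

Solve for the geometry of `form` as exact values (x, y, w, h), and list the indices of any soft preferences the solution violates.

1. form.x = 129  [header.left = form.left]
2. form.w = 242  [header.w = form.w]
3. form.y = 78  [form.top = header.bottom + 12]
4. form.h = 89  [status.top = form.bottom + 12]

form = (x=129, y=78, w=242, h=89)
violated soft preferences: 17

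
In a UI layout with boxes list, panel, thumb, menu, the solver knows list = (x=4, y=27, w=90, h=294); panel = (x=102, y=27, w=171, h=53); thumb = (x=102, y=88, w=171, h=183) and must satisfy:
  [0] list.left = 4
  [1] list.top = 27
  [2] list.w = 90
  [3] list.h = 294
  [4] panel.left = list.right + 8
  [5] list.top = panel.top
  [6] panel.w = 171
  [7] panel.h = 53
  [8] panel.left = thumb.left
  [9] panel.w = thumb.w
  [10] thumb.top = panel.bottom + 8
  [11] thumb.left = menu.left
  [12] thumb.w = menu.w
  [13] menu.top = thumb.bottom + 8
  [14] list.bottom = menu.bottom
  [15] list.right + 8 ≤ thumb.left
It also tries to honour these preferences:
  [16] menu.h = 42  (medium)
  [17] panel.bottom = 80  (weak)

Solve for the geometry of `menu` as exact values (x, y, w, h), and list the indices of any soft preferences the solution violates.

1. menu.x = 102  [thumb.left = menu.left]
2. menu.w = 171  [thumb.w = menu.w]
3. menu.y = 279  [menu.top = thumb.bottom + 8]
4. menu.h = 42  [list.bottom = menu.bottom]

menu = (x=102, y=279, w=171, h=42)
violated soft preferences: none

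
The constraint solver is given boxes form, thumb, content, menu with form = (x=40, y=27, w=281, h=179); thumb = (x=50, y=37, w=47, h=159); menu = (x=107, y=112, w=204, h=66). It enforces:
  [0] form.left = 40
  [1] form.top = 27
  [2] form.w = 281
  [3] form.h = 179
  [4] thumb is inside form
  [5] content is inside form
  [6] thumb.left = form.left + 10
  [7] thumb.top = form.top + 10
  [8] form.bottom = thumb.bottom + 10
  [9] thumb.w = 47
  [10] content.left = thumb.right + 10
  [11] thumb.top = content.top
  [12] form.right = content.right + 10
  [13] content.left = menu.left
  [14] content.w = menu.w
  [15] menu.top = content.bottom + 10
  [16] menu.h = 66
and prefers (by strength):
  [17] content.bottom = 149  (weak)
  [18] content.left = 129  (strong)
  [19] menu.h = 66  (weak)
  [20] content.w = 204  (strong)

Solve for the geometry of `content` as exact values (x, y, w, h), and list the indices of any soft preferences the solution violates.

1. content.x = 107  [content.left = thumb.right + 10]
2. content.y = 37  [thumb.top = content.top]
3. content.w = 204  [form.right = content.right + 10]
4. content.h = 65  [menu.top = content.bottom + 10]

content = (x=107, y=37, w=204, h=65)
violated soft preferences: 17, 18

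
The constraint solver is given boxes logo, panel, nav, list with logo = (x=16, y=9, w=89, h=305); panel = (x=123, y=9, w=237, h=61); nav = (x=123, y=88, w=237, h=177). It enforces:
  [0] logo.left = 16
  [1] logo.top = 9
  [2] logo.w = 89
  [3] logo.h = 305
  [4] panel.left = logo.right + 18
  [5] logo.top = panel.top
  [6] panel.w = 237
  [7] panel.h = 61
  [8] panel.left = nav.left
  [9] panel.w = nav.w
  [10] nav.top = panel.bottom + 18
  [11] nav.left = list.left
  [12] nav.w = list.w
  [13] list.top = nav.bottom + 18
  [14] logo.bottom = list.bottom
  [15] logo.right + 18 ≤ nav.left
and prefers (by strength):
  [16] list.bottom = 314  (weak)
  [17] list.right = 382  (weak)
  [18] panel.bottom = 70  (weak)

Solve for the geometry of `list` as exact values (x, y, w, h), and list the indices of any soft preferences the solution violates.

list = (x=123, y=283, w=237, h=31)
violated soft preferences: 17

1. list.x = 123  [nav.left = list.left]
2. list.w = 237  [nav.w = list.w]
3. list.y = 283  [list.top = nav.bottom + 18]
4. list.h = 31  [logo.bottom = list.bottom]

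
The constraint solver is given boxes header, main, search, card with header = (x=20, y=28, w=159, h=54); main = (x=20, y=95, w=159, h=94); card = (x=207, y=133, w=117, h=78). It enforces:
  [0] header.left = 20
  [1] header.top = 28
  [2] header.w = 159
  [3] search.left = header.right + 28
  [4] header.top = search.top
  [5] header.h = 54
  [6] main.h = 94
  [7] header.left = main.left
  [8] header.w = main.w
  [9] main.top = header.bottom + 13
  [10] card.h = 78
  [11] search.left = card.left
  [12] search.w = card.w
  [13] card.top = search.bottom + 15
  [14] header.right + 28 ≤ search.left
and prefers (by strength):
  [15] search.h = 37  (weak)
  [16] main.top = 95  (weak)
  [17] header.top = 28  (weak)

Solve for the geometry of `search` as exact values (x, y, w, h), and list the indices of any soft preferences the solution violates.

search = (x=207, y=28, w=117, h=90)
violated soft preferences: 15

1. search.x = 207  [search.left = header.right + 28]
2. search.y = 28  [header.top = search.top]
3. search.w = 117  [search.w = card.w]
4. search.h = 90  [card.top = search.bottom + 15]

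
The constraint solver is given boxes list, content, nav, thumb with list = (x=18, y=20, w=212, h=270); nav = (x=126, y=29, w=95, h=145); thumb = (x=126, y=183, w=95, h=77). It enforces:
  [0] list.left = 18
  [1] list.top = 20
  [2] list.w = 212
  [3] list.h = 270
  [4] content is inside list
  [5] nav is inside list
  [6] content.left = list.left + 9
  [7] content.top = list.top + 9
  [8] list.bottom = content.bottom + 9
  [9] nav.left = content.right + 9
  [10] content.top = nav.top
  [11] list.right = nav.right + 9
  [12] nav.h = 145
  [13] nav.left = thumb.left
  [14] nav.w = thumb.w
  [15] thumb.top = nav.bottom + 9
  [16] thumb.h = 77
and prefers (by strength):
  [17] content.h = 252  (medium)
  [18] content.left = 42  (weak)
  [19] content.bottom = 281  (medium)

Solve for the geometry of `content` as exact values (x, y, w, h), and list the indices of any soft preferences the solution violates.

content = (x=27, y=29, w=90, h=252)
violated soft preferences: 18

1. content.x = 27  [content.left = list.left + 9]
2. content.y = 29  [content.top = list.top + 9]
3. content.h = 252  [list.bottom = content.bottom + 9]
4. content.w = 90  [nav.left = content.right + 9]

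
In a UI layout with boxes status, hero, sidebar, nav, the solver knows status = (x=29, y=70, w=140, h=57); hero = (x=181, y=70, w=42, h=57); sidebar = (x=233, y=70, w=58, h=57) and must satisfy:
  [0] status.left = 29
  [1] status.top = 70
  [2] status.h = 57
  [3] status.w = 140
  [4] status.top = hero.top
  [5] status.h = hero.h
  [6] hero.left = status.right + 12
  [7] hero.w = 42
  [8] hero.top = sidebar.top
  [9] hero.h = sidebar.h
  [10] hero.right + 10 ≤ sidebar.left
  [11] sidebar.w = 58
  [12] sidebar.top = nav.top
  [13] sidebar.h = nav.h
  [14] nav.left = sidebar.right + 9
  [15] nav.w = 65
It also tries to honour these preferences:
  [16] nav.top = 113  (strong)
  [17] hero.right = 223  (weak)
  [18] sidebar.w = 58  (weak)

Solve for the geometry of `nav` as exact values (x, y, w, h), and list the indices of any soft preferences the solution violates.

1. nav.y = 70  [sidebar.top = nav.top]
2. nav.h = 57  [sidebar.h = nav.h]
3. nav.x = 300  [nav.left = sidebar.right + 9]
4. nav.w = 65  [nav.w = 65]

nav = (x=300, y=70, w=65, h=57)
violated soft preferences: 16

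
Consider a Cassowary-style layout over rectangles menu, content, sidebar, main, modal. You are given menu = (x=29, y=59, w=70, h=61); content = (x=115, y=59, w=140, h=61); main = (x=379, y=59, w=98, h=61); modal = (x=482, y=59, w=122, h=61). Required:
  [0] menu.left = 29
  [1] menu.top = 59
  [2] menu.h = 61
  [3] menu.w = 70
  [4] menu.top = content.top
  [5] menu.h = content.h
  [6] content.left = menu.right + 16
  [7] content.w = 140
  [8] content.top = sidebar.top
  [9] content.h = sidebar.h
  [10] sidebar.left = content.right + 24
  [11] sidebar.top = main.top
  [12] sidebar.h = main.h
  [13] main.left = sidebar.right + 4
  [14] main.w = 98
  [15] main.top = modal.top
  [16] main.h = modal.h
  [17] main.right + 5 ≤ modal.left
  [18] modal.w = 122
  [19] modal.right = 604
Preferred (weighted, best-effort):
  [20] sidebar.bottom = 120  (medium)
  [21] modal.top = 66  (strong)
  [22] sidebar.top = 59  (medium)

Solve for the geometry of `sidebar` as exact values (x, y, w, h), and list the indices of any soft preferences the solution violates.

1. sidebar.y = 59  [content.top = sidebar.top]
2. sidebar.h = 61  [content.h = sidebar.h]
3. sidebar.x = 279  [sidebar.left = content.right + 24]
4. sidebar.w = 96  [main.left = sidebar.right + 4]

sidebar = (x=279, y=59, w=96, h=61)
violated soft preferences: 21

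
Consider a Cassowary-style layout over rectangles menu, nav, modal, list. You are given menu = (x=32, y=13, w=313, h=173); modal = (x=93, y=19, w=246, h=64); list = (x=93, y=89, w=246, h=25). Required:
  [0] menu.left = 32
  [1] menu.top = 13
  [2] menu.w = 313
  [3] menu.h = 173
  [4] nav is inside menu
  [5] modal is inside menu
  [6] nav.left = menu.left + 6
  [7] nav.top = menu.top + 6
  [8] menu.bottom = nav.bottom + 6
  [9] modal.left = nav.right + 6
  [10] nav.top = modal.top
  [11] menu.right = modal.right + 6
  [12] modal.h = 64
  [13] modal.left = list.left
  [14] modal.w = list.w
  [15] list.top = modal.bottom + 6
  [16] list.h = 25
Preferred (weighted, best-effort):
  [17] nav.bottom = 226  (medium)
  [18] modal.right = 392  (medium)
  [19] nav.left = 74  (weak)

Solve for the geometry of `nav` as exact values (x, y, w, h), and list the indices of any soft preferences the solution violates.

nav = (x=38, y=19, w=49, h=161)
violated soft preferences: 17, 18, 19

1. nav.x = 38  [nav.left = menu.left + 6]
2. nav.y = 19  [nav.top = menu.top + 6]
3. nav.h = 161  [menu.bottom = nav.bottom + 6]
4. nav.w = 49  [modal.left = nav.right + 6]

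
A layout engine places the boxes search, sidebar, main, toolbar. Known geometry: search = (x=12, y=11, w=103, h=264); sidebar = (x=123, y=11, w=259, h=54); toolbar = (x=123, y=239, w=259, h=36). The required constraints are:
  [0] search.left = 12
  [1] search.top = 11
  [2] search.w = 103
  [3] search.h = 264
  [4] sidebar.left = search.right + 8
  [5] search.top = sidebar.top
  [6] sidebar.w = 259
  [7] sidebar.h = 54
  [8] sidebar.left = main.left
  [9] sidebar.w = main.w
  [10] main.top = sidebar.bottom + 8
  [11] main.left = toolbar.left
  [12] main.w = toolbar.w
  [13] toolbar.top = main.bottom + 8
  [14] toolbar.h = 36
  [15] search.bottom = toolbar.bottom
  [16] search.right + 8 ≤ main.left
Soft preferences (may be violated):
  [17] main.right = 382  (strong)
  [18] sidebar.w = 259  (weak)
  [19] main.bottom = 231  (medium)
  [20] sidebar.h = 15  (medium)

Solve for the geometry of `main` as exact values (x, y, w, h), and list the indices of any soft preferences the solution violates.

main = (x=123, y=73, w=259, h=158)
violated soft preferences: 20

1. main.x = 123  [sidebar.left = main.left]
2. main.w = 259  [sidebar.w = main.w]
3. main.y = 73  [main.top = sidebar.bottom + 8]
4. main.h = 158  [toolbar.top = main.bottom + 8]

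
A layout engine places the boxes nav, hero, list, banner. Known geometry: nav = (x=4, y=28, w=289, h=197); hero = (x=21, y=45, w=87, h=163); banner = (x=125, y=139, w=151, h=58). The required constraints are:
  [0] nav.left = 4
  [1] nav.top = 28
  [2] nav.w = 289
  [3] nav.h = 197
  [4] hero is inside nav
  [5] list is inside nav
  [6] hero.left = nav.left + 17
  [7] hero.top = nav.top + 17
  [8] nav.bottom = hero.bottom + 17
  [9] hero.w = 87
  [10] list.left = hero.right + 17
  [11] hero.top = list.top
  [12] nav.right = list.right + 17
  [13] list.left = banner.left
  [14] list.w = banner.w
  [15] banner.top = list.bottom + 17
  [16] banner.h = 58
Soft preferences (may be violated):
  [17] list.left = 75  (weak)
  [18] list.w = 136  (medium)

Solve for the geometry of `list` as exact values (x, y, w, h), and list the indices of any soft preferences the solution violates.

1. list.x = 125  [list.left = hero.right + 17]
2. list.y = 45  [hero.top = list.top]
3. list.w = 151  [nav.right = list.right + 17]
4. list.h = 77  [banner.top = list.bottom + 17]

list = (x=125, y=45, w=151, h=77)
violated soft preferences: 17, 18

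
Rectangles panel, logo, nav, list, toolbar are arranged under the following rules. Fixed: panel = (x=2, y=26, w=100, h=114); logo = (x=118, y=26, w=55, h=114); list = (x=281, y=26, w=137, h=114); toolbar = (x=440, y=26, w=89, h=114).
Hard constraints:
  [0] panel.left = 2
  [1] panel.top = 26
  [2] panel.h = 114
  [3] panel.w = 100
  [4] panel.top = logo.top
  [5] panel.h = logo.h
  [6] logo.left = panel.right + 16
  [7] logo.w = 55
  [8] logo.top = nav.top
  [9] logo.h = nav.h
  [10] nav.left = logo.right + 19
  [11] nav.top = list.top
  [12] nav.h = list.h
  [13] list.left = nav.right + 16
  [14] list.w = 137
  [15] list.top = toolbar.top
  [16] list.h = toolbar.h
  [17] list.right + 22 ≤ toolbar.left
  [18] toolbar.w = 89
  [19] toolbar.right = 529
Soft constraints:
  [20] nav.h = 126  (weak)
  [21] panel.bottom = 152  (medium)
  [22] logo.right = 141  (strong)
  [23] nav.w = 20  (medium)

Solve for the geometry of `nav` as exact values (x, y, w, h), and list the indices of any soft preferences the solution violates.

nav = (x=192, y=26, w=73, h=114)
violated soft preferences: 20, 21, 22, 23

1. nav.y = 26  [logo.top = nav.top]
2. nav.h = 114  [logo.h = nav.h]
3. nav.x = 192  [nav.left = logo.right + 19]
4. nav.w = 73  [list.left = nav.right + 16]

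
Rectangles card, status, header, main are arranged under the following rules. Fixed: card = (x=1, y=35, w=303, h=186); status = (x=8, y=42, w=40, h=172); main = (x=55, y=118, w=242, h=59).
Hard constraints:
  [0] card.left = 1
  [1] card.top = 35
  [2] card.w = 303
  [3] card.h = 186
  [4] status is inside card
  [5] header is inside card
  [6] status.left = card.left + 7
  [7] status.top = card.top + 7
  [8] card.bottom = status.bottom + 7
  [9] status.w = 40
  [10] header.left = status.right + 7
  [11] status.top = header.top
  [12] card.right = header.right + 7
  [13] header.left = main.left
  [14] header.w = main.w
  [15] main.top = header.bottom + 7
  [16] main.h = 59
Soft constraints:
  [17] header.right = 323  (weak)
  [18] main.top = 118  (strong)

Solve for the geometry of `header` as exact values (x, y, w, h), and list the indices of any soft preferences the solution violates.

1. header.x = 55  [header.left = status.right + 7]
2. header.y = 42  [status.top = header.top]
3. header.w = 242  [card.right = header.right + 7]
4. header.h = 69  [main.top = header.bottom + 7]

header = (x=55, y=42, w=242, h=69)
violated soft preferences: 17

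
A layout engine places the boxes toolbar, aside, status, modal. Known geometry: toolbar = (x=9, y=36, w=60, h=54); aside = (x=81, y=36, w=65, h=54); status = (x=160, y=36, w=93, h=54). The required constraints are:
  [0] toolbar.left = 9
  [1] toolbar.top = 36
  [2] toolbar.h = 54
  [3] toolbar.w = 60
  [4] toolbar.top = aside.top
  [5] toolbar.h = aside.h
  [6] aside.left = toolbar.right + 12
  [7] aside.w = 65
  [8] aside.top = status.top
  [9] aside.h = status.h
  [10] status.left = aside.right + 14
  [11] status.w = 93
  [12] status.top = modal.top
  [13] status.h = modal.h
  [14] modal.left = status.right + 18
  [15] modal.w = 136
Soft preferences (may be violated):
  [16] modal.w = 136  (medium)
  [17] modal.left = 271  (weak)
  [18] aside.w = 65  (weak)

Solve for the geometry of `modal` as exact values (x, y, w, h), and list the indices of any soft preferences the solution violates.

modal = (x=271, y=36, w=136, h=54)
violated soft preferences: none

1. modal.y = 36  [status.top = modal.top]
2. modal.h = 54  [status.h = modal.h]
3. modal.x = 271  [modal.left = status.right + 18]
4. modal.w = 136  [modal.w = 136]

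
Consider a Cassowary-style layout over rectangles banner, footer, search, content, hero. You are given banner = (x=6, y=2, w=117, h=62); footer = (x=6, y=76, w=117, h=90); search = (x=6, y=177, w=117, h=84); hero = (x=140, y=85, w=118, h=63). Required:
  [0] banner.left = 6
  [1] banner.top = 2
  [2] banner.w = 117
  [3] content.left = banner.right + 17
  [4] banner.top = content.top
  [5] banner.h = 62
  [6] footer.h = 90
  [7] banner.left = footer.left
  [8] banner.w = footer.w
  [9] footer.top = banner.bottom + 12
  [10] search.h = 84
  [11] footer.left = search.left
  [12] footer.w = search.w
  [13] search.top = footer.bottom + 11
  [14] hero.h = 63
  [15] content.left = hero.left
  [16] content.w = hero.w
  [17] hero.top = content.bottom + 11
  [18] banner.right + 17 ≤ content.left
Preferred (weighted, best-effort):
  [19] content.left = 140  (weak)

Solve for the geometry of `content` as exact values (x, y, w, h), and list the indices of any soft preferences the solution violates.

1. content.x = 140  [content.left = banner.right + 17]
2. content.y = 2  [banner.top = content.top]
3. content.w = 118  [content.w = hero.w]
4. content.h = 72  [hero.top = content.bottom + 11]

content = (x=140, y=2, w=118, h=72)
violated soft preferences: none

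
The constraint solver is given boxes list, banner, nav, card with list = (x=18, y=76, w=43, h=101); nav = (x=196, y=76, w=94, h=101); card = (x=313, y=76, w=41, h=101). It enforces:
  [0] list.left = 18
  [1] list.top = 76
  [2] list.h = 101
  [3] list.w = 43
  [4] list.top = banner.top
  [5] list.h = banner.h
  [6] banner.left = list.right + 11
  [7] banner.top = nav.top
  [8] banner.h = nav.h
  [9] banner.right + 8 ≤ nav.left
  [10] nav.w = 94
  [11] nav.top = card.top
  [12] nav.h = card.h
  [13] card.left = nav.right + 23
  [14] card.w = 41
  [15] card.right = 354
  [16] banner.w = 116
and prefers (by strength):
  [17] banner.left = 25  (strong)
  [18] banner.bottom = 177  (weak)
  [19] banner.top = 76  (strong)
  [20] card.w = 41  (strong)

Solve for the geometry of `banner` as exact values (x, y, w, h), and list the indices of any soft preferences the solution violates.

1. banner.y = 76  [list.top = banner.top]
2. banner.h = 101  [list.h = banner.h]
3. banner.x = 72  [banner.left = list.right + 11]
4. banner.w = 116  [banner.w = 116]

banner = (x=72, y=76, w=116, h=101)
violated soft preferences: 17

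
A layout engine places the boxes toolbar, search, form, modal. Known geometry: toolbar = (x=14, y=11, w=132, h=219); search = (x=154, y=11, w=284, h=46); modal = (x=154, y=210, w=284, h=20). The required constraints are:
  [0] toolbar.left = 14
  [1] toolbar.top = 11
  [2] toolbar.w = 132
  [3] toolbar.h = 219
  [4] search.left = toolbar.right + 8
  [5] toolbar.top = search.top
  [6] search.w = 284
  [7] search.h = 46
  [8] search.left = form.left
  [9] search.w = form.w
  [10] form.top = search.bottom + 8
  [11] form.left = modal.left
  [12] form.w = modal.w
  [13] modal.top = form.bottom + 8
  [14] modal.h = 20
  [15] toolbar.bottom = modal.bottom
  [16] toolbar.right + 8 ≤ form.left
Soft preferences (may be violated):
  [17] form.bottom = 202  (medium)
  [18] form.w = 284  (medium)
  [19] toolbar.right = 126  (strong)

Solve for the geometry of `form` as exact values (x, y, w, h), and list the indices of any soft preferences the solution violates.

1. form.x = 154  [search.left = form.left]
2. form.w = 284  [search.w = form.w]
3. form.y = 65  [form.top = search.bottom + 8]
4. form.h = 137  [modal.top = form.bottom + 8]

form = (x=154, y=65, w=284, h=137)
violated soft preferences: 19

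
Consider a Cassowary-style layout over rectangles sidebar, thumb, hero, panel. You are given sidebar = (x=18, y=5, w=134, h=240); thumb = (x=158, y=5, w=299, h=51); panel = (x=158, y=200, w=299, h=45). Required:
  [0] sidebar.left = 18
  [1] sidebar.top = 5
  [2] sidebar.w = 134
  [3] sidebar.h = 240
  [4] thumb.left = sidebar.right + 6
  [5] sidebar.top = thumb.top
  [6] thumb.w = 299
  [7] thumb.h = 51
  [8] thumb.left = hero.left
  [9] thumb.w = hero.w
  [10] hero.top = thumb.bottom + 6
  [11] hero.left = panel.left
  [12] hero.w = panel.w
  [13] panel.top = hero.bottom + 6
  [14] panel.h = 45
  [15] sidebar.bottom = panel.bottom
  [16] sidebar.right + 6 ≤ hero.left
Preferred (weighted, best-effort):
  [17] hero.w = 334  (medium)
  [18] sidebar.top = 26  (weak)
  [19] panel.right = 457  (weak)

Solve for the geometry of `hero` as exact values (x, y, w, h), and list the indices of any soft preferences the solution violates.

hero = (x=158, y=62, w=299, h=132)
violated soft preferences: 17, 18

1. hero.x = 158  [thumb.left = hero.left]
2. hero.w = 299  [thumb.w = hero.w]
3. hero.y = 62  [hero.top = thumb.bottom + 6]
4. hero.h = 132  [panel.top = hero.bottom + 6]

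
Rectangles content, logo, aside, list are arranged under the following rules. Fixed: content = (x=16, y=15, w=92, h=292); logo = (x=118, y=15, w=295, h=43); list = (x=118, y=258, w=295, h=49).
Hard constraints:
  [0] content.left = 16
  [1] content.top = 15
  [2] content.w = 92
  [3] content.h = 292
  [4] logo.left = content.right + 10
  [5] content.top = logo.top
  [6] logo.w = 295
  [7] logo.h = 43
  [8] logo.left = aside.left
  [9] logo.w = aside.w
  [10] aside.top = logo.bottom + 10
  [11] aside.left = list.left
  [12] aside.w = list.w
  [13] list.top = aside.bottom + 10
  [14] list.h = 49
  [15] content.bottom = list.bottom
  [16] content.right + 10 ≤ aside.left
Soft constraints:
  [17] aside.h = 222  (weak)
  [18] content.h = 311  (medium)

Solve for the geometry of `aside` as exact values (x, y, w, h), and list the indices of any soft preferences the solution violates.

aside = (x=118, y=68, w=295, h=180)
violated soft preferences: 17, 18

1. aside.x = 118  [logo.left = aside.left]
2. aside.w = 295  [logo.w = aside.w]
3. aside.y = 68  [aside.top = logo.bottom + 10]
4. aside.h = 180  [list.top = aside.bottom + 10]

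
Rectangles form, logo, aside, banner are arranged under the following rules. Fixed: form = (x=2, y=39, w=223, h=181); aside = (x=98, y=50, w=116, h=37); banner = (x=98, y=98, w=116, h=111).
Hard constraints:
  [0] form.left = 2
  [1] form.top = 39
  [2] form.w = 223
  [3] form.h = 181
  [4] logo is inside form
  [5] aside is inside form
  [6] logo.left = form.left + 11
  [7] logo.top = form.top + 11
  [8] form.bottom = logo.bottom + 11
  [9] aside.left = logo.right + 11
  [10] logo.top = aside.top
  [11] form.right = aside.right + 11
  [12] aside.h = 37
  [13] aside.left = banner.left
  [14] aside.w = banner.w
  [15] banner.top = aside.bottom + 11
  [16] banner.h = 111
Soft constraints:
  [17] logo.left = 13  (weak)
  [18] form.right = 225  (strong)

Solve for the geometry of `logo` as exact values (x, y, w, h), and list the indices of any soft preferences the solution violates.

logo = (x=13, y=50, w=74, h=159)
violated soft preferences: none

1. logo.x = 13  [logo.left = form.left + 11]
2. logo.y = 50  [logo.top = form.top + 11]
3. logo.h = 159  [form.bottom = logo.bottom + 11]
4. logo.w = 74  [aside.left = logo.right + 11]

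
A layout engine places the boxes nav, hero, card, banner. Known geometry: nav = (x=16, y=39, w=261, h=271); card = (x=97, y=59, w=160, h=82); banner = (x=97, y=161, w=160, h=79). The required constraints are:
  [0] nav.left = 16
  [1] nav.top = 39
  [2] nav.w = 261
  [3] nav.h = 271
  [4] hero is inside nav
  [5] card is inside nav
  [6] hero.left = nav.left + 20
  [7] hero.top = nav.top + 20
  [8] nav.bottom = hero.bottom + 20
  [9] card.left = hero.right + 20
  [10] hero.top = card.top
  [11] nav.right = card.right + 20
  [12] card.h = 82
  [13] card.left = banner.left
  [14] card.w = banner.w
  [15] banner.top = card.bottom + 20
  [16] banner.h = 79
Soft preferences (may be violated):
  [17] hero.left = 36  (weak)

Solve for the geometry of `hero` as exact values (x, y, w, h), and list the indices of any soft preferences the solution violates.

1. hero.x = 36  [hero.left = nav.left + 20]
2. hero.y = 59  [hero.top = nav.top + 20]
3. hero.h = 231  [nav.bottom = hero.bottom + 20]
4. hero.w = 41  [card.left = hero.right + 20]

hero = (x=36, y=59, w=41, h=231)
violated soft preferences: none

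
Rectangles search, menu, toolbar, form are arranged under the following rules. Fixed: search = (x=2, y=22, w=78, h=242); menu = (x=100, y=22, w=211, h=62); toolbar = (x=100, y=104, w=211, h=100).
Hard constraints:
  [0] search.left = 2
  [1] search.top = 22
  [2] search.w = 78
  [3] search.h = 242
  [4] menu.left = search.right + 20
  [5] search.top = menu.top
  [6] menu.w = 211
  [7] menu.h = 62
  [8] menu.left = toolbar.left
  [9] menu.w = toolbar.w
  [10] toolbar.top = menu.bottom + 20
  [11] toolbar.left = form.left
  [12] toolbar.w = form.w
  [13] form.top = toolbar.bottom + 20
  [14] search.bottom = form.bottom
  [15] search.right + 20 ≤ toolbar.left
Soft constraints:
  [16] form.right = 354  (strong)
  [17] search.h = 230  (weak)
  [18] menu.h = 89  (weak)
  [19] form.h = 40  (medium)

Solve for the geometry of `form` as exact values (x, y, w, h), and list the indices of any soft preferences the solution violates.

form = (x=100, y=224, w=211, h=40)
violated soft preferences: 16, 17, 18

1. form.x = 100  [toolbar.left = form.left]
2. form.w = 211  [toolbar.w = form.w]
3. form.y = 224  [form.top = toolbar.bottom + 20]
4. form.h = 40  [search.bottom = form.bottom]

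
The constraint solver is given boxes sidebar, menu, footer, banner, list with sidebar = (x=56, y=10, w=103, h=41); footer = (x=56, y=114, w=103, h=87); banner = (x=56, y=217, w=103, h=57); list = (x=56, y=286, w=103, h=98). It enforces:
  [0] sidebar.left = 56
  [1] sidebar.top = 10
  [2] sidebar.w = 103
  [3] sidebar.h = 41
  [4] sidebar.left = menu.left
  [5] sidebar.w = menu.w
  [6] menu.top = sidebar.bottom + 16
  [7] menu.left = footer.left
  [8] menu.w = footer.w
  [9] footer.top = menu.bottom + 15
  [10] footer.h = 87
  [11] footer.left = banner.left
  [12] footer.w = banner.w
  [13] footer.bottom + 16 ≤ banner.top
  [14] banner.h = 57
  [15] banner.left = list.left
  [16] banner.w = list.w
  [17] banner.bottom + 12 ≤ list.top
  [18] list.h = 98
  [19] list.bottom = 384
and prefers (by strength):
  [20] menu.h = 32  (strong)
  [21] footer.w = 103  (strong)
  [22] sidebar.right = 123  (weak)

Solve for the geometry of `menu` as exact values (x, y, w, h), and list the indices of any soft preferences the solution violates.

1. menu.x = 56  [sidebar.left = menu.left]
2. menu.w = 103  [sidebar.w = menu.w]
3. menu.y = 67  [menu.top = sidebar.bottom + 16]
4. menu.h = 32  [footer.top = menu.bottom + 15]

menu = (x=56, y=67, w=103, h=32)
violated soft preferences: 22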